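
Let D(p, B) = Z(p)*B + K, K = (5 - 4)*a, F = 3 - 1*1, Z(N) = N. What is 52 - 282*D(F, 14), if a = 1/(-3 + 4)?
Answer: -8126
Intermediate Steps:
a = 1 (a = 1/1 = 1)
F = 2 (F = 3 - 1 = 2)
K = 1 (K = (5 - 4)*1 = 1*1 = 1)
D(p, B) = 1 + B*p (D(p, B) = p*B + 1 = B*p + 1 = 1 + B*p)
52 - 282*D(F, 14) = 52 - 282*(1 + 14*2) = 52 - 282*(1 + 28) = 52 - 282*29 = 52 - 8178 = -8126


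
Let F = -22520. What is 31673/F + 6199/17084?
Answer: -100375013/96182920 ≈ -1.0436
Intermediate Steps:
31673/F + 6199/17084 = 31673/(-22520) + 6199/17084 = 31673*(-1/22520) + 6199*(1/17084) = -31673/22520 + 6199/17084 = -100375013/96182920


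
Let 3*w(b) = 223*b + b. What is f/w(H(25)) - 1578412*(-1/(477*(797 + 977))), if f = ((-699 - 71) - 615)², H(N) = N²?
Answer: 101811443113/2369354400 ≈ 42.970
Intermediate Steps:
f = 1918225 (f = (-770 - 615)² = (-1385)² = 1918225)
w(b) = 224*b/3 (w(b) = (223*b + b)/3 = (224*b)/3 = 224*b/3)
f/w(H(25)) - 1578412*(-1/(477*(797 + 977))) = 1918225/(((224/3)*25²)) - 1578412*(-1/(477*(797 + 977))) = 1918225/(((224/3)*625)) - 1578412/(1774*(-477)) = 1918225/(140000/3) - 1578412/(-846198) = 1918225*(3/140000) - 1578412*(-1/846198) = 230187/5600 + 789206/423099 = 101811443113/2369354400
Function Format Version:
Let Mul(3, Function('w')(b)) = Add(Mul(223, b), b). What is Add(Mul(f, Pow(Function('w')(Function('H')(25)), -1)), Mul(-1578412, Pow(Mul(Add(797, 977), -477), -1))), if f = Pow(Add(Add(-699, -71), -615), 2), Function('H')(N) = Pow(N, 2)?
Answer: Rational(101811443113, 2369354400) ≈ 42.970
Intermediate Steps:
f = 1918225 (f = Pow(Add(-770, -615), 2) = Pow(-1385, 2) = 1918225)
Function('w')(b) = Mul(Rational(224, 3), b) (Function('w')(b) = Mul(Rational(1, 3), Add(Mul(223, b), b)) = Mul(Rational(1, 3), Mul(224, b)) = Mul(Rational(224, 3), b))
Add(Mul(f, Pow(Function('w')(Function('H')(25)), -1)), Mul(-1578412, Pow(Mul(Add(797, 977), -477), -1))) = Add(Mul(1918225, Pow(Mul(Rational(224, 3), Pow(25, 2)), -1)), Mul(-1578412, Pow(Mul(Add(797, 977), -477), -1))) = Add(Mul(1918225, Pow(Mul(Rational(224, 3), 625), -1)), Mul(-1578412, Pow(Mul(1774, -477), -1))) = Add(Mul(1918225, Pow(Rational(140000, 3), -1)), Mul(-1578412, Pow(-846198, -1))) = Add(Mul(1918225, Rational(3, 140000)), Mul(-1578412, Rational(-1, 846198))) = Add(Rational(230187, 5600), Rational(789206, 423099)) = Rational(101811443113, 2369354400)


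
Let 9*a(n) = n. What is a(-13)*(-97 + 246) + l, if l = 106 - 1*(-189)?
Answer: 718/9 ≈ 79.778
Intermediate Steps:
a(n) = n/9
l = 295 (l = 106 + 189 = 295)
a(-13)*(-97 + 246) + l = ((⅑)*(-13))*(-97 + 246) + 295 = -13/9*149 + 295 = -1937/9 + 295 = 718/9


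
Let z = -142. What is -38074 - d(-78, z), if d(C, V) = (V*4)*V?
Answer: -118730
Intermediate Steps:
d(C, V) = 4*V² (d(C, V) = (4*V)*V = 4*V²)
-38074 - d(-78, z) = -38074 - 4*(-142)² = -38074 - 4*20164 = -38074 - 1*80656 = -38074 - 80656 = -118730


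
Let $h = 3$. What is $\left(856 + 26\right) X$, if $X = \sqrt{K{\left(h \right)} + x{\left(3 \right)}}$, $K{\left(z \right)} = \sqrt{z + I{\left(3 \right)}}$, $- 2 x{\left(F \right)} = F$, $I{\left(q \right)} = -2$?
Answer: $441 i \sqrt{2} \approx 623.67 i$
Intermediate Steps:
$x{\left(F \right)} = - \frac{F}{2}$
$K{\left(z \right)} = \sqrt{-2 + z}$ ($K{\left(z \right)} = \sqrt{z - 2} = \sqrt{-2 + z}$)
$X = \frac{i \sqrt{2}}{2}$ ($X = \sqrt{\sqrt{-2 + 3} - \frac{3}{2}} = \sqrt{\sqrt{1} - \frac{3}{2}} = \sqrt{1 - \frac{3}{2}} = \sqrt{- \frac{1}{2}} = \frac{i \sqrt{2}}{2} \approx 0.70711 i$)
$\left(856 + 26\right) X = \left(856 + 26\right) \frac{i \sqrt{2}}{2} = 882 \frac{i \sqrt{2}}{2} = 441 i \sqrt{2}$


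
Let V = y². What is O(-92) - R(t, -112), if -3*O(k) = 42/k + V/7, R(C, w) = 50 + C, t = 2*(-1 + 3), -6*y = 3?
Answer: -104057/1932 ≈ -53.860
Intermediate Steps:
y = -½ (y = -⅙*3 = -½ ≈ -0.50000)
t = 4 (t = 2*2 = 4)
V = ¼ (V = (-½)² = ¼ ≈ 0.25000)
O(k) = -1/84 - 14/k (O(k) = -(42/k + (¼)/7)/3 = -(42/k + (¼)*(⅐))/3 = -(42/k + 1/28)/3 = -(1/28 + 42/k)/3 = -1/84 - 14/k)
O(-92) - R(t, -112) = (1/84)*(-1176 - 1*(-92))/(-92) - (50 + 4) = (1/84)*(-1/92)*(-1176 + 92) - 1*54 = (1/84)*(-1/92)*(-1084) - 54 = 271/1932 - 54 = -104057/1932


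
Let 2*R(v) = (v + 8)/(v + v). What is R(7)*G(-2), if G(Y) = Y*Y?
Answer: 15/7 ≈ 2.1429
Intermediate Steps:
G(Y) = Y²
R(v) = (8 + v)/(4*v) (R(v) = ((v + 8)/(v + v))/2 = ((8 + v)/((2*v)))/2 = ((8 + v)*(1/(2*v)))/2 = ((8 + v)/(2*v))/2 = (8 + v)/(4*v))
R(7)*G(-2) = ((¼)*(8 + 7)/7)*(-2)² = ((¼)*(⅐)*15)*4 = (15/28)*4 = 15/7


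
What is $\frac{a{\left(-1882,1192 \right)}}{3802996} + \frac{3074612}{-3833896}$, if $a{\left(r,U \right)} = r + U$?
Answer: $- \frac{365480703931}{455634098513} \approx -0.80214$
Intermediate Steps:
$a{\left(r,U \right)} = U + r$
$\frac{a{\left(-1882,1192 \right)}}{3802996} + \frac{3074612}{-3833896} = \frac{1192 - 1882}{3802996} + \frac{3074612}{-3833896} = \left(-690\right) \frac{1}{3802996} + 3074612 \left(- \frac{1}{3833896}\right) = - \frac{345}{1901498} - \frac{768653}{958474} = - \frac{365480703931}{455634098513}$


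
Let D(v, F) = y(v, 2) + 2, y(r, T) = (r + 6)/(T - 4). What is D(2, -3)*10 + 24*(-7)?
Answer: -188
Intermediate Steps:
y(r, T) = (6 + r)/(-4 + T)
D(v, F) = -1 - v/2 (D(v, F) = (6 + v)/(-4 + 2) + 2 = (6 + v)/(-2) + 2 = -(6 + v)/2 + 2 = (-3 - v/2) + 2 = -1 - v/2)
D(2, -3)*10 + 24*(-7) = (-1 - ½*2)*10 + 24*(-7) = (-1 - 1)*10 - 168 = -2*10 - 168 = -20 - 168 = -188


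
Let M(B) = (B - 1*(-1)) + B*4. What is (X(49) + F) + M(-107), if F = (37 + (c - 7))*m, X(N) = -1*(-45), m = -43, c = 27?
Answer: -2940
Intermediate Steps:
X(N) = 45
F = -2451 (F = (37 + (27 - 7))*(-43) = (37 + 20)*(-43) = 57*(-43) = -2451)
M(B) = 1 + 5*B (M(B) = (B + 1) + 4*B = (1 + B) + 4*B = 1 + 5*B)
(X(49) + F) + M(-107) = (45 - 2451) + (1 + 5*(-107)) = -2406 + (1 - 535) = -2406 - 534 = -2940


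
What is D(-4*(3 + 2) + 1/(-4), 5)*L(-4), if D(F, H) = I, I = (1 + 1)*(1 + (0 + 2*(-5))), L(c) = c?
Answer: 72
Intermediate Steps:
I = -18 (I = 2*(1 + (0 - 10)) = 2*(1 - 10) = 2*(-9) = -18)
D(F, H) = -18
D(-4*(3 + 2) + 1/(-4), 5)*L(-4) = -18*(-4) = 72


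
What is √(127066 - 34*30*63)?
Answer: √62806 ≈ 250.61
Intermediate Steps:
√(127066 - 34*30*63) = √(127066 - 1020*63) = √(127066 - 64260) = √62806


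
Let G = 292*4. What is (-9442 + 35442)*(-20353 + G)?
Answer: -498810000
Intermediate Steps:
G = 1168
(-9442 + 35442)*(-20353 + G) = (-9442 + 35442)*(-20353 + 1168) = 26000*(-19185) = -498810000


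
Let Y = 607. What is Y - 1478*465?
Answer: -686663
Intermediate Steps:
Y - 1478*465 = 607 - 1478*465 = 607 - 687270 = -686663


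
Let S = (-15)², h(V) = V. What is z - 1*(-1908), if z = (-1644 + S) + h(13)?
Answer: 502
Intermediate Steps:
S = 225
z = -1406 (z = (-1644 + 225) + 13 = -1419 + 13 = -1406)
z - 1*(-1908) = -1406 - 1*(-1908) = -1406 + 1908 = 502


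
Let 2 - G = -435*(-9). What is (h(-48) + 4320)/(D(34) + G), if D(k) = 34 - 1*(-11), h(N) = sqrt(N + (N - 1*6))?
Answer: -1080/967 - I*sqrt(102)/3868 ≈ -1.1169 - 0.002611*I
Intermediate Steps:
h(N) = sqrt(-6 + 2*N) (h(N) = sqrt(N + (N - 6)) = sqrt(N + (-6 + N)) = sqrt(-6 + 2*N))
G = -3913 (G = 2 - (-435)*(-9) = 2 - 1*3915 = 2 - 3915 = -3913)
D(k) = 45 (D(k) = 34 + 11 = 45)
(h(-48) + 4320)/(D(34) + G) = (sqrt(-6 + 2*(-48)) + 4320)/(45 - 3913) = (sqrt(-6 - 96) + 4320)/(-3868) = (sqrt(-102) + 4320)*(-1/3868) = (I*sqrt(102) + 4320)*(-1/3868) = (4320 + I*sqrt(102))*(-1/3868) = -1080/967 - I*sqrt(102)/3868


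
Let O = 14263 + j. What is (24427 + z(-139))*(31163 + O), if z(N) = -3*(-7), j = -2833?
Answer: 1041313664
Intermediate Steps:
O = 11430 (O = 14263 - 2833 = 11430)
z(N) = 21
(24427 + z(-139))*(31163 + O) = (24427 + 21)*(31163 + 11430) = 24448*42593 = 1041313664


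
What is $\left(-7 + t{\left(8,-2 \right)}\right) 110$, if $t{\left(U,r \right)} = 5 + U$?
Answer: $660$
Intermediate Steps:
$\left(-7 + t{\left(8,-2 \right)}\right) 110 = \left(-7 + \left(5 + 8\right)\right) 110 = \left(-7 + 13\right) 110 = 6 \cdot 110 = 660$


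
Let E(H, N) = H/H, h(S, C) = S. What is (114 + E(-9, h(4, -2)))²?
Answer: 13225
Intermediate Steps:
E(H, N) = 1
(114 + E(-9, h(4, -2)))² = (114 + 1)² = 115² = 13225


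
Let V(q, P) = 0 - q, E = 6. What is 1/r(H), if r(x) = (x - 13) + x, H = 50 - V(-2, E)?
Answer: 1/83 ≈ 0.012048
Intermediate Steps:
V(q, P) = -q
H = 48 (H = 50 - (-1)*(-2) = 50 - 1*2 = 50 - 2 = 48)
r(x) = -13 + 2*x (r(x) = (-13 + x) + x = -13 + 2*x)
1/r(H) = 1/(-13 + 2*48) = 1/(-13 + 96) = 1/83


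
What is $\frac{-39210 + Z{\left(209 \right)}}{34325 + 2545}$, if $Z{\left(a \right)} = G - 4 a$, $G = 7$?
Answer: $- \frac{40039}{36870} \approx -1.086$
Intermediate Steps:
$Z{\left(a \right)} = 7 - 4 a$
$\frac{-39210 + Z{\left(209 \right)}}{34325 + 2545} = \frac{-39210 + \left(7 - 836\right)}{34325 + 2545} = \frac{-39210 + \left(7 - 836\right)}{36870} = \left(-39210 - 829\right) \frac{1}{36870} = \left(-40039\right) \frac{1}{36870} = - \frac{40039}{36870}$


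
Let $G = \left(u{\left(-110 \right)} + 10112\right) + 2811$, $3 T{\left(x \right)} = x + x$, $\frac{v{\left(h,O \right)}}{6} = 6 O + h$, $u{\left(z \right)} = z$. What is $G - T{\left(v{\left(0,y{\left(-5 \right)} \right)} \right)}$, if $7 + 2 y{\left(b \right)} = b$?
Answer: $12957$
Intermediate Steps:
$y{\left(b \right)} = - \frac{7}{2} + \frac{b}{2}$
$v{\left(h,O \right)} = 6 h + 36 O$ ($v{\left(h,O \right)} = 6 \left(6 O + h\right) = 6 \left(h + 6 O\right) = 6 h + 36 O$)
$T{\left(x \right)} = \frac{2 x}{3}$ ($T{\left(x \right)} = \frac{x + x}{3} = \frac{2 x}{3}$)
$G = 12813$ ($G = \left(-110 + 10112\right) + 2811 = 10002 + 2811 = 12813$)
$G - T{\left(v{\left(0,y{\left(-5 \right)} \right)} \right)} = 12813 - \frac{2 \left(6 \cdot 0 + 36 \left(- \frac{7}{2} + \frac{1}{2} \left(-5\right)\right)\right)}{3} = 12813 - \frac{2 \left(0 + 36 \left(- \frac{7}{2} - \frac{5}{2}\right)\right)}{3} = 12813 - \frac{2 \left(0 + 36 \left(-6\right)\right)}{3} = 12813 - \frac{2 \left(0 - 216\right)}{3} = 12813 - \frac{2}{3} \left(-216\right) = 12813 - -144 = 12813 + 144 = 12957$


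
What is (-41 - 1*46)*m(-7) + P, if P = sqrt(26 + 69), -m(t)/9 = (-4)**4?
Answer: 200448 + sqrt(95) ≈ 2.0046e+5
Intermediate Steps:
m(t) = -2304 (m(t) = -9*(-4)**4 = -9*256 = -2304)
P = sqrt(95) ≈ 9.7468
(-41 - 1*46)*m(-7) + P = (-41 - 1*46)*(-2304) + sqrt(95) = (-41 - 46)*(-2304) + sqrt(95) = -87*(-2304) + sqrt(95) = 200448 + sqrt(95)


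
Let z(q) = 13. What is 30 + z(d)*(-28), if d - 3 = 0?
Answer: -334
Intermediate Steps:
d = 3 (d = 3 + 0 = 3)
30 + z(d)*(-28) = 30 + 13*(-28) = 30 - 364 = -334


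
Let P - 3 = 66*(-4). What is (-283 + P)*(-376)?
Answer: 204544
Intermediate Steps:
P = -261 (P = 3 + 66*(-4) = 3 - 264 = -261)
(-283 + P)*(-376) = (-283 - 261)*(-376) = -544*(-376) = 204544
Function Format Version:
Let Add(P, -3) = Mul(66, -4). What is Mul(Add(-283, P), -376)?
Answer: 204544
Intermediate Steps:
P = -261 (P = Add(3, Mul(66, -4)) = Add(3, -264) = -261)
Mul(Add(-283, P), -376) = Mul(Add(-283, -261), -376) = Mul(-544, -376) = 204544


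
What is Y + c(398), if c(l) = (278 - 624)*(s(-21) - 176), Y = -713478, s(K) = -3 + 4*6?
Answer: -659848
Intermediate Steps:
s(K) = 21 (s(K) = -3 + 24 = 21)
c(l) = 53630 (c(l) = (278 - 624)*(21 - 176) = -346*(-155) = 53630)
Y + c(398) = -713478 + 53630 = -659848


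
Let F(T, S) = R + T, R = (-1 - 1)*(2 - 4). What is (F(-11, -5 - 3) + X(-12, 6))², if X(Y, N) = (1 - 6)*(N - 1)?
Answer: 1024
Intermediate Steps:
R = 4 (R = -2*(-2) = 4)
F(T, S) = 4 + T
X(Y, N) = 5 - 5*N (X(Y, N) = -5*(-1 + N) = 5 - 5*N)
(F(-11, -5 - 3) + X(-12, 6))² = ((4 - 11) + (5 - 5*6))² = (-7 + (5 - 30))² = (-7 - 25)² = (-32)² = 1024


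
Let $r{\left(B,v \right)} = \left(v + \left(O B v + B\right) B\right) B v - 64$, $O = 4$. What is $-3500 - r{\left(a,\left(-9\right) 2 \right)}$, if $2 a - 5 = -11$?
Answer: $32042$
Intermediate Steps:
$a = -3$ ($a = \frac{5}{2} + \frac{1}{2} \left(-11\right) = \frac{5}{2} - \frac{11}{2} = -3$)
$r{\left(B,v \right)} = -64 + B v \left(v + B \left(B + 4 B v\right)\right)$ ($r{\left(B,v \right)} = \left(v + \left(4 B v + B\right) B\right) B v - 64 = \left(v + \left(B + 4 B v\right) B\right) B v - 64 = \left(v + B \left(B + 4 B v\right)\right) B v - 64 = B \left(v + B \left(B + 4 B v\right)\right) v - 64 = B v \left(v + B \left(B + 4 B v\right)\right) - 64 = -64 + B v \left(v + B \left(B + 4 B v\right)\right)$)
$-3500 - r{\left(a,\left(-9\right) 2 \right)} = -3500 - \left(-64 - 3 \left(\left(-9\right) 2\right)^{2} + \left(-9\right) 2 \left(-3\right)^{3} + 4 \left(-3\right)^{3} \left(\left(-9\right) 2\right)^{2}\right) = -3500 - \left(-64 - 3 \left(-18\right)^{2} - -486 + 4 \left(-27\right) \left(-18\right)^{2}\right) = -3500 - \left(-64 - 972 + 486 + 4 \left(-27\right) 324\right) = -3500 - \left(-64 - 972 + 486 - 34992\right) = -3500 - -35542 = -3500 + 35542 = 32042$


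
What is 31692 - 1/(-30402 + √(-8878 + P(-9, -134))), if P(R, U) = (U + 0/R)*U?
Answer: 4882007487399/154045421 + √9078/924272526 ≈ 31692.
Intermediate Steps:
P(R, U) = U² (P(R, U) = (U + 0)*U = U*U = U²)
31692 - 1/(-30402 + √(-8878 + P(-9, -134))) = 31692 - 1/(-30402 + √(-8878 + (-134)²)) = 31692 - 1/(-30402 + √(-8878 + 17956)) = 31692 - 1/(-30402 + √9078)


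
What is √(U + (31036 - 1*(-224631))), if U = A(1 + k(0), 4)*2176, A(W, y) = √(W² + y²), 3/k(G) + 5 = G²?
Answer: √(6391675 + 21760*√101)/5 ≈ 514.21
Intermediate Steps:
k(G) = 3/(-5 + G²)
U = 4352*√101/5 (U = √((1 + 3/(-5 + 0²))² + 4²)*2176 = √((1 + 3/(-5 + 0))² + 16)*2176 = √((1 + 3/(-5))² + 16)*2176 = √((1 + 3*(-⅕))² + 16)*2176 = √((1 - ⅗)² + 16)*2176 = √((⅖)² + 16)*2176 = √(4/25 + 16)*2176 = √(404/25)*2176 = (2*√101/5)*2176 = 4352*√101/5 ≈ 8747.4)
√(U + (31036 - 1*(-224631))) = √(4352*√101/5 + (31036 - 1*(-224631))) = √(4352*√101/5 + (31036 + 224631)) = √(4352*√101/5 + 255667) = √(255667 + 4352*√101/5)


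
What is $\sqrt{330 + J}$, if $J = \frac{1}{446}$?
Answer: $\frac{\sqrt{65642726}}{446} \approx 18.166$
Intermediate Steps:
$J = \frac{1}{446} \approx 0.0022422$
$\sqrt{330 + J} = \sqrt{330 + \frac{1}{446}} = \sqrt{\frac{147181}{446}} = \frac{\sqrt{65642726}}{446}$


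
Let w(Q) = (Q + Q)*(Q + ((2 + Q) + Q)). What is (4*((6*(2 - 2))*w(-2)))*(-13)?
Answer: 0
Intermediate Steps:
w(Q) = 2*Q*(2 + 3*Q) (w(Q) = (2*Q)*(Q + (2 + 2*Q)) = (2*Q)*(2 + 3*Q) = 2*Q*(2 + 3*Q))
(4*((6*(2 - 2))*w(-2)))*(-13) = (4*((6*(2 - 2))*(2*(-2)*(2 + 3*(-2)))))*(-13) = (4*((6*0)*(2*(-2)*(2 - 6))))*(-13) = (4*(0*(2*(-2)*(-4))))*(-13) = (4*(0*16))*(-13) = (4*0)*(-13) = 0*(-13) = 0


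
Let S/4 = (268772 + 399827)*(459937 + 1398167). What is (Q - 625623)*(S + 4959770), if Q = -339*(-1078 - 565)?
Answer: -341123313635632284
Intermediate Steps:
S = 4969305905184 (S = 4*((268772 + 399827)*(459937 + 1398167)) = 4*(668599*1858104) = 4*1242326476296 = 4969305905184)
Q = 556977 (Q = -339*(-1643) = 556977)
(Q - 625623)*(S + 4959770) = (556977 - 625623)*(4969305905184 + 4959770) = -68646*4969310864954 = -341123313635632284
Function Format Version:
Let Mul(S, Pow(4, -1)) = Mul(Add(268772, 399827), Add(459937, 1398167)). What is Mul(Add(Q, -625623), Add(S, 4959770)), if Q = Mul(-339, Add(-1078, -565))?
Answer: -341123313635632284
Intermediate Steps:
S = 4969305905184 (S = Mul(4, Mul(Add(268772, 399827), Add(459937, 1398167))) = Mul(4, Mul(668599, 1858104)) = Mul(4, 1242326476296) = 4969305905184)
Q = 556977 (Q = Mul(-339, -1643) = 556977)
Mul(Add(Q, -625623), Add(S, 4959770)) = Mul(Add(556977, -625623), Add(4969305905184, 4959770)) = Mul(-68646, 4969310864954) = -341123313635632284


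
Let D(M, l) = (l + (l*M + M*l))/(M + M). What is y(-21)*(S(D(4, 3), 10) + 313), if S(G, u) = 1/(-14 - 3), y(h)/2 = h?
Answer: -223440/17 ≈ -13144.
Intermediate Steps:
y(h) = 2*h
D(M, l) = (l + 2*M*l)/(2*M) (D(M, l) = (l + (M*l + M*l))/((2*M)) = (l + 2*M*l)*(1/(2*M)) = (l + 2*M*l)/(2*M))
S(G, u) = -1/17 (S(G, u) = 1/(-17) = -1/17)
y(-21)*(S(D(4, 3), 10) + 313) = (2*(-21))*(-1/17 + 313) = -42*5320/17 = -223440/17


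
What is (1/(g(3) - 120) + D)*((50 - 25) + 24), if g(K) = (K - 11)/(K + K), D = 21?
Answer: 53487/52 ≈ 1028.6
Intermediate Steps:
g(K) = (-11 + K)/(2*K) (g(K) = (-11 + K)/((2*K)) = (-11 + K)*(1/(2*K)) = (-11 + K)/(2*K))
(1/(g(3) - 120) + D)*((50 - 25) + 24) = (1/((1/2)*(-11 + 3)/3 - 120) + 21)*((50 - 25) + 24) = (1/((1/2)*(1/3)*(-8) - 120) + 21)*(25 + 24) = (1/(-4/3 - 120) + 21)*49 = (1/(-364/3) + 21)*49 = (-3/364 + 21)*49 = (7641/364)*49 = 53487/52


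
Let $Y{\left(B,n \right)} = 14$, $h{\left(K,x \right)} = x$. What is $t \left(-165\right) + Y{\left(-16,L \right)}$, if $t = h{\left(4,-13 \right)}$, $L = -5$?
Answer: $2159$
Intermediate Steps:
$t = -13$
$t \left(-165\right) + Y{\left(-16,L \right)} = \left(-13\right) \left(-165\right) + 14 = 2145 + 14 = 2159$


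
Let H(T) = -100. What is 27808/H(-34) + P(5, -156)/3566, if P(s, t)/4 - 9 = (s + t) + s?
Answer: -12402266/44575 ≈ -278.23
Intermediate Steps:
P(s, t) = 36 + 4*t + 8*s (P(s, t) = 36 + 4*((s + t) + s) = 36 + 4*(t + 2*s) = 36 + (4*t + 8*s) = 36 + 4*t + 8*s)
27808/H(-34) + P(5, -156)/3566 = 27808/(-100) + (36 + 4*(-156) + 8*5)/3566 = 27808*(-1/100) + (36 - 624 + 40)*(1/3566) = -6952/25 - 548*1/3566 = -6952/25 - 274/1783 = -12402266/44575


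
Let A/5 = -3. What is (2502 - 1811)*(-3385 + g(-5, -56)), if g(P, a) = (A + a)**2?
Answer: 1144296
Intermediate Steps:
A = -15 (A = 5*(-3) = -15)
g(P, a) = (-15 + a)**2
(2502 - 1811)*(-3385 + g(-5, -56)) = (2502 - 1811)*(-3385 + (-15 - 56)**2) = 691*(-3385 + (-71)**2) = 691*(-3385 + 5041) = 691*1656 = 1144296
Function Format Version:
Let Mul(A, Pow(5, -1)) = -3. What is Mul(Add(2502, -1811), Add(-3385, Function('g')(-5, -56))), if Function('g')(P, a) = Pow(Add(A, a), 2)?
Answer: 1144296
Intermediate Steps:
A = -15 (A = Mul(5, -3) = -15)
Function('g')(P, a) = Pow(Add(-15, a), 2)
Mul(Add(2502, -1811), Add(-3385, Function('g')(-5, -56))) = Mul(Add(2502, -1811), Add(-3385, Pow(Add(-15, -56), 2))) = Mul(691, Add(-3385, Pow(-71, 2))) = Mul(691, Add(-3385, 5041)) = Mul(691, 1656) = 1144296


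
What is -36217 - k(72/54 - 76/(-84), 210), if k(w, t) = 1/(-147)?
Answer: -5323898/147 ≈ -36217.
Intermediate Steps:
k(w, t) = -1/147
-36217 - k(72/54 - 76/(-84), 210) = -36217 - 1*(-1/147) = -36217 + 1/147 = -5323898/147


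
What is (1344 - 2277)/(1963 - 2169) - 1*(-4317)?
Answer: 890235/206 ≈ 4321.5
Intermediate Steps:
(1344 - 2277)/(1963 - 2169) - 1*(-4317) = -933/(-206) + 4317 = -933*(-1/206) + 4317 = 933/206 + 4317 = 890235/206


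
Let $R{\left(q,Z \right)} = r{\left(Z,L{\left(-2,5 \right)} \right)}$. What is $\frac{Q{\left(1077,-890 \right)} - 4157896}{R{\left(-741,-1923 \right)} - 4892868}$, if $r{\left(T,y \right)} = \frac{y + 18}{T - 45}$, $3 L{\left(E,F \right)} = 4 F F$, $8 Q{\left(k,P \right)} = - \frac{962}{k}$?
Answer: $\frac{4406405246454}{5185304962267} \approx 0.84979$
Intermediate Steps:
$Q{\left(k,P \right)} = - \frac{481}{4 k}$ ($Q{\left(k,P \right)} = \frac{\left(-962\right) \frac{1}{k}}{8} = - \frac{481}{4 k}$)
$L{\left(E,F \right)} = \frac{4 F^{2}}{3}$ ($L{\left(E,F \right)} = \frac{4 F F}{3} = \frac{4 F^{2}}{3}$)
$r{\left(T,y \right)} = \frac{18 + y}{-45 + T}$
$R{\left(q,Z \right)} = \frac{154}{3 \left(-45 + Z\right)}$ ($R{\left(q,Z \right)} = \frac{18 + \frac{4 \cdot 5^{2}}{3}}{-45 + Z} = \frac{18 + \frac{4}{3} \cdot 25}{-45 + Z} = \frac{18 + \frac{100}{3}}{-45 + Z} = \frac{1}{-45 + Z} \frac{154}{3} = \frac{154}{3 \left(-45 + Z\right)}$)
$\frac{Q{\left(1077,-890 \right)} - 4157896}{R{\left(-741,-1923 \right)} - 4892868} = \frac{- \frac{481}{4 \cdot 1077} - 4157896}{\frac{154}{3 \left(-45 - 1923\right)} - 4892868} = \frac{\left(- \frac{481}{4}\right) \frac{1}{1077} - 4157896}{\frac{154}{3 \left(-1968\right)} - 4892868} = \frac{- \frac{481}{4308} - 4157896}{\frac{154}{3} \left(- \frac{1}{1968}\right) - 4892868} = - \frac{17912216449}{4308 \left(- \frac{77}{2952} - 4892868\right)} = - \frac{17912216449}{4308 \left(- \frac{14443746413}{2952}\right)} = \left(- \frac{17912216449}{4308}\right) \left(- \frac{2952}{14443746413}\right) = \frac{4406405246454}{5185304962267}$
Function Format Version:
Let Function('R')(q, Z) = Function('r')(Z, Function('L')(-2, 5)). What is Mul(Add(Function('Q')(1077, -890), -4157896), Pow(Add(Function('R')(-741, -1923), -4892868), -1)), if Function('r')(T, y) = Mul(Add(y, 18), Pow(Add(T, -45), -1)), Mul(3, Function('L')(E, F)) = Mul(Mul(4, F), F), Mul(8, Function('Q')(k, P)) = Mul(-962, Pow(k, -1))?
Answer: Rational(4406405246454, 5185304962267) ≈ 0.84979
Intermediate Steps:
Function('Q')(k, P) = Mul(Rational(-481, 4), Pow(k, -1)) (Function('Q')(k, P) = Mul(Rational(1, 8), Mul(-962, Pow(k, -1))) = Mul(Rational(-481, 4), Pow(k, -1)))
Function('L')(E, F) = Mul(Rational(4, 3), Pow(F, 2)) (Function('L')(E, F) = Mul(Rational(1, 3), Mul(Mul(4, F), F)) = Mul(Rational(1, 3), Mul(4, Pow(F, 2))) = Mul(Rational(4, 3), Pow(F, 2)))
Function('r')(T, y) = Mul(Pow(Add(-45, T), -1), Add(18, y)) (Function('r')(T, y) = Mul(Add(18, y), Pow(Add(-45, T), -1)) = Mul(Pow(Add(-45, T), -1), Add(18, y)))
Function('R')(q, Z) = Mul(Rational(154, 3), Pow(Add(-45, Z), -1)) (Function('R')(q, Z) = Mul(Pow(Add(-45, Z), -1), Add(18, Mul(Rational(4, 3), Pow(5, 2)))) = Mul(Pow(Add(-45, Z), -1), Add(18, Mul(Rational(4, 3), 25))) = Mul(Pow(Add(-45, Z), -1), Add(18, Rational(100, 3))) = Mul(Pow(Add(-45, Z), -1), Rational(154, 3)) = Mul(Rational(154, 3), Pow(Add(-45, Z), -1)))
Mul(Add(Function('Q')(1077, -890), -4157896), Pow(Add(Function('R')(-741, -1923), -4892868), -1)) = Mul(Add(Mul(Rational(-481, 4), Pow(1077, -1)), -4157896), Pow(Add(Mul(Rational(154, 3), Pow(Add(-45, -1923), -1)), -4892868), -1)) = Mul(Add(Mul(Rational(-481, 4), Rational(1, 1077)), -4157896), Pow(Add(Mul(Rational(154, 3), Pow(-1968, -1)), -4892868), -1)) = Mul(Add(Rational(-481, 4308), -4157896), Pow(Add(Mul(Rational(154, 3), Rational(-1, 1968)), -4892868), -1)) = Mul(Rational(-17912216449, 4308), Pow(Add(Rational(-77, 2952), -4892868), -1)) = Mul(Rational(-17912216449, 4308), Pow(Rational(-14443746413, 2952), -1)) = Mul(Rational(-17912216449, 4308), Rational(-2952, 14443746413)) = Rational(4406405246454, 5185304962267)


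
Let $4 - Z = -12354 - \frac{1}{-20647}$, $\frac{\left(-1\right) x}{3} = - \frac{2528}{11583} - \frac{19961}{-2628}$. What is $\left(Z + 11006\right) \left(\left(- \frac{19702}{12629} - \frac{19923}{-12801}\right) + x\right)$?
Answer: $- \frac{8886779161296800901607}{17183370602264724} \approx -5.1717 \cdot 10^{5}$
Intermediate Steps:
$x = - \frac{24951631}{1127412}$ ($x = - 3 \left(- \frac{2528}{11583} - \frac{19961}{-2628}\right) = - 3 \left(\left(-2528\right) \frac{1}{11583} - - \frac{19961}{2628}\right) = - 3 \left(- \frac{2528}{11583} + \frac{19961}{2628}\right) = \left(-3\right) \frac{24951631}{3382236} = - \frac{24951631}{1127412} \approx -22.132$)
$Z = \frac{255155625}{20647}$ ($Z = 4 - \left(-12354 - \frac{1}{-20647}\right) = 4 - \left(-12354 - - \frac{1}{20647}\right) = 4 - \left(-12354 + \frac{1}{20647}\right) = 4 - - \frac{255073037}{20647} = 4 + \frac{255073037}{20647} = \frac{255155625}{20647} \approx 12358.0$)
$\left(Z + 11006\right) \left(\left(- \frac{19702}{12629} - \frac{19923}{-12801}\right) + x\right) = \left(\frac{255155625}{20647} + 11006\right) \left(\left(- \frac{19702}{12629} - \frac{19923}{-12801}\right) - \frac{24951631}{1127412}\right) = \frac{482396507 \left(\left(\left(-19702\right) \frac{1}{12629} - - \frac{6641}{4267}\right) - \frac{24951631}{1127412}\right)}{20647} = \frac{482396507 \left(\left(- \frac{19702}{12629} + \frac{6641}{4267}\right) - \frac{24951631}{1127412}\right)}{20647} = \frac{482396507 \left(- \frac{199245}{53887943} - \frac{24951631}{1127412}\right)}{20647} = \frac{482396507}{20647} \left(- \frac{18422146579301}{832245391692}\right) = - \frac{8886779161296800901607}{17183370602264724}$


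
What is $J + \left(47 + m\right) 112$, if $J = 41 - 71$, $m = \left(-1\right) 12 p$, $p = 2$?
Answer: $2546$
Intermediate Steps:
$m = -24$ ($m = \left(-1\right) 12 \cdot 2 = \left(-12\right) 2 = -24$)
$J = -30$ ($J = 41 - 71 = -30$)
$J + \left(47 + m\right) 112 = -30 + \left(47 - 24\right) 112 = -30 + 23 \cdot 112 = -30 + 2576 = 2546$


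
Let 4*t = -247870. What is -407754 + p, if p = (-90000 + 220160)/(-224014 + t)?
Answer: -233220461422/571963 ≈ -4.0775e+5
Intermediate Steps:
t = -123935/2 (t = (¼)*(-247870) = -123935/2 ≈ -61968.)
p = -260320/571963 (p = (-90000 + 220160)/(-224014 - 123935/2) = 130160/(-571963/2) = 130160*(-2/571963) = -260320/571963 ≈ -0.45513)
-407754 + p = -407754 - 260320/571963 = -233220461422/571963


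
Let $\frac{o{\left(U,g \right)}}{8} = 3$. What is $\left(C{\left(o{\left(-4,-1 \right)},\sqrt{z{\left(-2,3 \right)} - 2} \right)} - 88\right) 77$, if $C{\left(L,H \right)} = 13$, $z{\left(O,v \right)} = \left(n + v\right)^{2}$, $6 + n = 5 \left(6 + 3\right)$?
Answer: $-5775$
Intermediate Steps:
$o{\left(U,g \right)} = 24$ ($o{\left(U,g \right)} = 8 \cdot 3 = 24$)
$n = 39$ ($n = -6 + 5 \left(6 + 3\right) = -6 + 5 \cdot 9 = -6 + 45 = 39$)
$z{\left(O,v \right)} = \left(39 + v\right)^{2}$
$\left(C{\left(o{\left(-4,-1 \right)},\sqrt{z{\left(-2,3 \right)} - 2} \right)} - 88\right) 77 = \left(13 - 88\right) 77 = \left(-75\right) 77 = -5775$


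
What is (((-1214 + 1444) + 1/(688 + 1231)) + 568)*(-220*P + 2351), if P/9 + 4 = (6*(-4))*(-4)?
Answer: -275352849667/1919 ≈ -1.4349e+8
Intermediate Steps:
P = 828 (P = -36 + 9*((6*(-4))*(-4)) = -36 + 9*(-24*(-4)) = -36 + 9*96 = -36 + 864 = 828)
(((-1214 + 1444) + 1/(688 + 1231)) + 568)*(-220*P + 2351) = (((-1214 + 1444) + 1/(688 + 1231)) + 568)*(-220*828 + 2351) = ((230 + 1/1919) + 568)*(-182160 + 2351) = ((230 + 1/1919) + 568)*(-179809) = (441371/1919 + 568)*(-179809) = (1531363/1919)*(-179809) = -275352849667/1919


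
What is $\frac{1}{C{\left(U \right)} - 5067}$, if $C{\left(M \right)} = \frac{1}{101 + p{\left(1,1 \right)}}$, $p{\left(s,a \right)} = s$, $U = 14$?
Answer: $- \frac{102}{516833} \approx -0.00019736$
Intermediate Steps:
$C{\left(M \right)} = \frac{1}{102}$ ($C{\left(M \right)} = \frac{1}{101 + 1} = \frac{1}{102}$)
$\frac{1}{C{\left(U \right)} - 5067} = \frac{1}{\frac{1}{102} - 5067} = \frac{1}{- \frac{516833}{102}} = - \frac{102}{516833}$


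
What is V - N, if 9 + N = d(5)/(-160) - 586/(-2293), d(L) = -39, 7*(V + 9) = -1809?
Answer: -664968229/2568160 ≈ -258.93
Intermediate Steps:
V = -1872/7 (V = -9 + (1/7)*(-1809) = -9 - 1809/7 = -1872/7 ≈ -267.43)
N = -3118733/366880 (N = -9 + (-39/(-160) - 586/(-2293)) = -9 + (-39*(-1/160) - 586*(-1/2293)) = -9 + (39/160 + 586/2293) = -9 + 183187/366880 = -3118733/366880 ≈ -8.5007)
V - N = -1872/7 - 1*(-3118733/366880) = -1872/7 + 3118733/366880 = -664968229/2568160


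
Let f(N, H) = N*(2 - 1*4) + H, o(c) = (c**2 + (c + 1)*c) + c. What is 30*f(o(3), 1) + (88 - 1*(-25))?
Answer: -1297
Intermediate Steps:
o(c) = c + c**2 + c*(1 + c) (o(c) = (c**2 + (1 + c)*c) + c = (c**2 + c*(1 + c)) + c = c + c**2 + c*(1 + c))
f(N, H) = H - 2*N (f(N, H) = N*(2 - 4) + H = N*(-2) + H = -2*N + H = H - 2*N)
30*f(o(3), 1) + (88 - 1*(-25)) = 30*(1 - 4*3*(1 + 3)) + (88 - 1*(-25)) = 30*(1 - 4*3*4) + (88 + 25) = 30*(1 - 2*24) + 113 = 30*(1 - 48) + 113 = 30*(-47) + 113 = -1410 + 113 = -1297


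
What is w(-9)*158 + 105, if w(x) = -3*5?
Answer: -2265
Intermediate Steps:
w(x) = -15
w(-9)*158 + 105 = -15*158 + 105 = -2370 + 105 = -2265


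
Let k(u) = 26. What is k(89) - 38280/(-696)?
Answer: 81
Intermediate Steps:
k(89) - 38280/(-696) = 26 - 38280/(-696) = 26 - 38280*(-1)/696 = 26 - 1*(-55) = 26 + 55 = 81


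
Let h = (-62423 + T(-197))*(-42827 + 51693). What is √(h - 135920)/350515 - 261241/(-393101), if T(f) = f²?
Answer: 261241/393101 + 6*I*√5819379/350515 ≈ 0.66456 + 0.041294*I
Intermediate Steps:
h = -209361724 (h = (-62423 + (-197)²)*(-42827 + 51693) = (-62423 + 38809)*8866 = -23614*8866 = -209361724)
√(h - 135920)/350515 - 261241/(-393101) = √(-209361724 - 135920)/350515 - 261241/(-393101) = √(-209497644)*(1/350515) - 261241*(-1/393101) = (6*I*√5819379)*(1/350515) + 261241/393101 = 6*I*√5819379/350515 + 261241/393101 = 261241/393101 + 6*I*√5819379/350515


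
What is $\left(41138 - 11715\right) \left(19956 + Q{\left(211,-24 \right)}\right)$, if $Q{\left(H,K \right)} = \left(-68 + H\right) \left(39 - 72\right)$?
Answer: $448318251$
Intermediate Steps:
$Q{\left(H,K \right)} = 2244 - 33 H$ ($Q{\left(H,K \right)} = \left(-68 + H\right) \left(-33\right) = 2244 - 33 H$)
$\left(41138 - 11715\right) \left(19956 + Q{\left(211,-24 \right)}\right) = \left(41138 - 11715\right) \left(19956 + \left(2244 - 6963\right)\right) = 29423 \left(19956 - 4719\right) = 29423 \cdot 15237 = 448318251$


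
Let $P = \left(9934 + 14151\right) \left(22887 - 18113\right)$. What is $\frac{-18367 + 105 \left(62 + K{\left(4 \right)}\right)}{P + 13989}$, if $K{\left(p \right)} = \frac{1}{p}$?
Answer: $- \frac{47323}{459983116} \approx -0.00010288$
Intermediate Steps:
$P = 114981790$ ($P = 24085 \cdot 4774 = 114981790$)
$\frac{-18367 + 105 \left(62 + K{\left(4 \right)}\right)}{P + 13989} = \frac{-18367 + 105 \left(62 + \frac{1}{4}\right)}{114981790 + 13989} = \frac{-18367 + 105 \left(62 + \frac{1}{4}\right)}{114995779} = \left(-18367 + 105 \cdot \frac{249}{4}\right) \frac{1}{114995779} = \left(-18367 + \frac{26145}{4}\right) \frac{1}{114995779} = \left(- \frac{47323}{4}\right) \frac{1}{114995779} = - \frac{47323}{459983116}$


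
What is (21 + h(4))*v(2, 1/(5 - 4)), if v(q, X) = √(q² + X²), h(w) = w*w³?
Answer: 277*√5 ≈ 619.39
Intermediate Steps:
h(w) = w⁴
v(q, X) = √(X² + q²)
(21 + h(4))*v(2, 1/(5 - 4)) = (21 + 4⁴)*√((1/(5 - 4))² + 2²) = (21 + 256)*√((1/1)² + 4) = 277*√(1² + 4) = 277*√(1 + 4) = 277*√5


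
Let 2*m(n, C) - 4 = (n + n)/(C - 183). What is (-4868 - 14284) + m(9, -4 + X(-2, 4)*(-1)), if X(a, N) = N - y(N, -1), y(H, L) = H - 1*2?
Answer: -402151/21 ≈ -19150.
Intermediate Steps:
y(H, L) = -2 + H (y(H, L) = H - 2 = -2 + H)
X(a, N) = 2 (X(a, N) = N - (-2 + N) = N + (2 - N) = 2)
m(n, C) = 2 + n/(-183 + C) (m(n, C) = 2 + ((n + n)/(C - 183))/2 = 2 + ((2*n)/(-183 + C))/2 = 2 + (2*n/(-183 + C))/2 = 2 + n/(-183 + C))
(-4868 - 14284) + m(9, -4 + X(-2, 4)*(-1)) = (-4868 - 14284) + (-366 + 9 + 2*(-4 + 2*(-1)))/(-183 + (-4 + 2*(-1))) = -19152 + (-366 + 9 + 2*(-4 - 2))/(-183 + (-4 - 2)) = -19152 + (-366 + 9 + 2*(-6))/(-183 - 6) = -19152 + (-366 + 9 - 12)/(-189) = -19152 - 1/189*(-369) = -19152 + 41/21 = -402151/21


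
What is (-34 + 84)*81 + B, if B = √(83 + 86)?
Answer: 4063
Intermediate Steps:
B = 13 (B = √169 = 13)
(-34 + 84)*81 + B = (-34 + 84)*81 + 13 = 50*81 + 13 = 4050 + 13 = 4063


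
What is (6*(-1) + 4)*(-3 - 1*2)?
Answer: 10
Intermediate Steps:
(6*(-1) + 4)*(-3 - 1*2) = (-6 + 4)*(-3 - 2) = -2*(-5) = 10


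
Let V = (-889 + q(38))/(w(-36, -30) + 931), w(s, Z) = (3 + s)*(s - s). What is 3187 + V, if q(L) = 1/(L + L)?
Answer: 225431809/70756 ≈ 3186.0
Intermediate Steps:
w(s, Z) = 0 (w(s, Z) = (3 + s)*0 = 0)
q(L) = 1/(2*L)
V = -67563/70756 (V = (-889 + (½)/38)/(0 + 931) = (-889 + (½)*(1/38))/931 = (-889 + 1/76)*(1/931) = -67563/76*1/931 = -67563/70756 ≈ -0.95487)
3187 + V = 3187 - 67563/70756 = 225431809/70756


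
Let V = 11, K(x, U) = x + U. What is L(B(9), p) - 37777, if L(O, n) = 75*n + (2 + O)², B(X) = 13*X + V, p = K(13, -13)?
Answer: -20877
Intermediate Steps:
K(x, U) = U + x
p = 0 (p = -13 + 13 = 0)
B(X) = 11 + 13*X (B(X) = 13*X + 11 = 11 + 13*X)
L(O, n) = (2 + O)² + 75*n
L(B(9), p) - 37777 = ((2 + (11 + 13*9))² + 75*0) - 37777 = ((2 + (11 + 117))² + 0) - 37777 = ((2 + 128)² + 0) - 37777 = (130² + 0) - 37777 = (16900 + 0) - 37777 = 16900 - 37777 = -20877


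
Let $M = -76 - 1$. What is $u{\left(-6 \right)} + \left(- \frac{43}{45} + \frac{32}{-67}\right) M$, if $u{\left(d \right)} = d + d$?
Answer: $\frac{296537}{3015} \approx 98.354$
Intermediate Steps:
$M = -77$ ($M = -76 - 1 = -77$)
$u{\left(d \right)} = 2 d$
$u{\left(-6 \right)} + \left(- \frac{43}{45} + \frac{32}{-67}\right) M = 2 \left(-6\right) + \left(- \frac{43}{45} + \frac{32}{-67}\right) \left(-77\right) = -12 + \left(\left(-43\right) \frac{1}{45} + 32 \left(- \frac{1}{67}\right)\right) \left(-77\right) = -12 + \left(- \frac{43}{45} - \frac{32}{67}\right) \left(-77\right) = -12 - - \frac{332717}{3015} = -12 + \frac{332717}{3015} = \frac{296537}{3015}$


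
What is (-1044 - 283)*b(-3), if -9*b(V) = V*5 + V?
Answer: -2654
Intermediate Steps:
b(V) = -2*V/3 (b(V) = -(V*5 + V)/9 = -(5*V + V)/9 = -2*V/3)
(-1044 - 283)*b(-3) = (-1044 - 283)*(-⅔*(-3)) = -1327*2 = -2654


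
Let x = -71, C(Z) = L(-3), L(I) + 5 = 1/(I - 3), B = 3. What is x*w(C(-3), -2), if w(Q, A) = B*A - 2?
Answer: 568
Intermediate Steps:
L(I) = -5 + 1/(-3 + I) (L(I) = -5 + 1/(I - 3) = -5 + 1/(-3 + I))
C(Z) = -31/6 (C(Z) = (16 - 5*(-3))/(-3 - 3) = (16 + 15)/(-6) = -1/6*31 = -31/6)
w(Q, A) = -2 + 3*A (w(Q, A) = 3*A - 2 = -2 + 3*A)
x*w(C(-3), -2) = -71*(-2 + 3*(-2)) = -71*(-2 - 6) = -71*(-8) = 568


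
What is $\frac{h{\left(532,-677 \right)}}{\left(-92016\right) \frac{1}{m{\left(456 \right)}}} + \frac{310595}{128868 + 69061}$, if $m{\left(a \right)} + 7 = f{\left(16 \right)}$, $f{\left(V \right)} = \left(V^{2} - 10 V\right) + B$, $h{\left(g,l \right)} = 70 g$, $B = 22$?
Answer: $- \frac{32899480085}{758859786} \approx -43.354$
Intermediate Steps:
$f{\left(V \right)} = 22 + V^{2} - 10 V$ ($f{\left(V \right)} = \left(V^{2} - 10 V\right) + 22 = 22 + V^{2} - 10 V$)
$m{\left(a \right)} = 111$ ($m{\left(a \right)} = -7 + \left(22 + 16^{2} - 160\right) = -7 + \left(22 + 256 - 160\right) = -7 + 118 = 111$)
$\frac{h{\left(532,-677 \right)}}{\left(-92016\right) \frac{1}{m{\left(456 \right)}}} + \frac{310595}{128868 + 69061} = \frac{70 \cdot 532}{\left(-92016\right) \frac{1}{111}} + \frac{310595}{128868 + 69061} = \frac{37240}{\left(-92016\right) \frac{1}{111}} + \frac{310595}{197929} = \frac{37240}{- \frac{30672}{37}} + 310595 \cdot \frac{1}{197929} = 37240 \left(- \frac{37}{30672}\right) + \frac{310595}{197929} = - \frac{172235}{3834} + \frac{310595}{197929} = - \frac{32899480085}{758859786}$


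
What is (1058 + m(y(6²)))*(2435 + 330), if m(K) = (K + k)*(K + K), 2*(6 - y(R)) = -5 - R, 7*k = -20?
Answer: 12780225/2 ≈ 6.3901e+6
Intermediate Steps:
k = -20/7 (k = (⅐)*(-20) = -20/7 ≈ -2.8571)
y(R) = 17/2 + R/2 (y(R) = 6 - (-5 - R)/2 = 6 + (5/2 + R/2) = 17/2 + R/2)
m(K) = 2*K*(-20/7 + K) (m(K) = (K - 20/7)*(K + K) = (-20/7 + K)*(2*K) = 2*K*(-20/7 + K))
(1058 + m(y(6²)))*(2435 + 330) = (1058 + 2*(17/2 + (½)*6²)*(-20 + 7*(17/2 + (½)*6²))/7)*(2435 + 330) = (1058 + 2*(17/2 + (½)*36)*(-20 + 7*(17/2 + (½)*36))/7)*2765 = (1058 + 2*(17/2 + 18)*(-20 + 7*(17/2 + 18))/7)*2765 = (1058 + (2/7)*(53/2)*(-20 + 7*(53/2)))*2765 = (1058 + (2/7)*(53/2)*(-20 + 371/2))*2765 = (1058 + (2/7)*(53/2)*(331/2))*2765 = (1058 + 17543/14)*2765 = (32355/14)*2765 = 12780225/2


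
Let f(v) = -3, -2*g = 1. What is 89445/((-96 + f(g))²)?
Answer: 29815/3267 ≈ 9.1261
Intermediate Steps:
g = -½ (g = -½*1 = -½ ≈ -0.50000)
89445/((-96 + f(g))²) = 89445/((-96 - 3)²) = 89445/((-99)²) = 89445/9801 = 89445*(1/9801) = 29815/3267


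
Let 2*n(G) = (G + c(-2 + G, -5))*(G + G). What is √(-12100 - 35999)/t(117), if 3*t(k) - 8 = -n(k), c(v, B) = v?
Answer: -3*I*√48099/27136 ≈ -0.024246*I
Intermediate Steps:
n(G) = G*(-2 + 2*G) (n(G) = ((G + (-2 + G))*(G + G))/2 = ((-2 + 2*G)*(2*G))/2 = (2*G*(-2 + 2*G))/2 = G*(-2 + 2*G))
t(k) = 8/3 - 2*k*(-1 + k)/3 (t(k) = 8/3 + (-2*k*(-1 + k))/3 = 8/3 - 2*k*(-1 + k)/3)
√(-12100 - 35999)/t(117) = √(-12100 - 35999)/(8/3 - ⅔*117*(-1 + 117)) = √(-48099)/(8/3 - ⅔*117*116) = (I*√48099)/(8/3 - 9048) = (I*√48099)/(-27136/3) = (I*√48099)*(-3/27136) = -3*I*√48099/27136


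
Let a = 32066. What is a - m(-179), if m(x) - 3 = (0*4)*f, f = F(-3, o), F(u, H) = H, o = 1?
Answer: 32063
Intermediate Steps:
f = 1
m(x) = 3 (m(x) = 3 + (0*4)*1 = 3 + 0*1 = 3 + 0 = 3)
a - m(-179) = 32066 - 1*3 = 32066 - 3 = 32063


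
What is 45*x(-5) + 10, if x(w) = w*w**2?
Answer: -5615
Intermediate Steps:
x(w) = w**3
45*x(-5) + 10 = 45*(-5)**3 + 10 = 45*(-125) + 10 = -5625 + 10 = -5615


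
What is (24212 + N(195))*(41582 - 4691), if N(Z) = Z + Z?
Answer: 907592382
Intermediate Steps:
N(Z) = 2*Z
(24212 + N(195))*(41582 - 4691) = (24212 + 2*195)*(41582 - 4691) = (24212 + 390)*36891 = 24602*36891 = 907592382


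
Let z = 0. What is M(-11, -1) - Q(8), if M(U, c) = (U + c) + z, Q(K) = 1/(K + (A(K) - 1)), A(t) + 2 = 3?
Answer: -97/8 ≈ -12.125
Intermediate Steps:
A(t) = 1 (A(t) = -2 + 3 = 1)
Q(K) = 1/K (Q(K) = 1/(K + (1 - 1)) = 1/(K + 0) = 1/K)
M(U, c) = U + c (M(U, c) = (U + c) + 0 = U + c)
M(-11, -1) - Q(8) = (-11 - 1) - 1/8 = -12 - 1*⅛ = -12 - ⅛ = -97/8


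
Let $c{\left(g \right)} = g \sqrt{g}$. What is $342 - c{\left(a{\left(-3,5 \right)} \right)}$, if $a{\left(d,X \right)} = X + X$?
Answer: $342 - 10 \sqrt{10} \approx 310.38$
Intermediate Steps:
$a{\left(d,X \right)} = 2 X$
$c{\left(g \right)} = g^{\frac{3}{2}}$
$342 - c{\left(a{\left(-3,5 \right)} \right)} = 342 - \left(2 \cdot 5\right)^{\frac{3}{2}} = 342 - 10^{\frac{3}{2}} = 342 - 10 \sqrt{10}$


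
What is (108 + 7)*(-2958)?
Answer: -340170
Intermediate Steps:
(108 + 7)*(-2958) = 115*(-2958) = -340170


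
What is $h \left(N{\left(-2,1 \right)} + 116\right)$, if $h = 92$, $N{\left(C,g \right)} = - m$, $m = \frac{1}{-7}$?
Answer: $\frac{74796}{7} \approx 10685.0$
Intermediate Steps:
$m = - \frac{1}{7} \approx -0.14286$
$N{\left(C,g \right)} = \frac{1}{7}$ ($N{\left(C,g \right)} = \left(-1\right) \left(- \frac{1}{7}\right) = \frac{1}{7}$)
$h \left(N{\left(-2,1 \right)} + 116\right) = 92 \left(\frac{1}{7} + 116\right) = 92 \cdot \frac{813}{7} = \frac{74796}{7}$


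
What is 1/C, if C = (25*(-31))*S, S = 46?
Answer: -1/35650 ≈ -2.8051e-5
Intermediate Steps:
C = -35650 (C = (25*(-31))*46 = -775*46 = -35650)
1/C = 1/(-35650) = -1/35650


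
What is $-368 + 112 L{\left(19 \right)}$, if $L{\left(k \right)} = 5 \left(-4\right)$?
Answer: $-2608$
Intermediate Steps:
$L{\left(k \right)} = -20$
$-368 + 112 L{\left(19 \right)} = -368 + 112 \left(-20\right) = -368 - 2240 = -2608$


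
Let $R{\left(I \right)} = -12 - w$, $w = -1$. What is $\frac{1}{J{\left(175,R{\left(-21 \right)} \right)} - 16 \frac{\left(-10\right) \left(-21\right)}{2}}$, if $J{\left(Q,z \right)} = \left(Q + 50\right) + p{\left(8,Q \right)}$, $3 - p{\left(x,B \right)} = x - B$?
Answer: $- \frac{1}{1285} \approx -0.00077821$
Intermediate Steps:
$p{\left(x,B \right)} = 3 + B - x$ ($p{\left(x,B \right)} = 3 - \left(x - B\right) = 3 + \left(B - x\right) = 3 + B - x$)
$R{\left(I \right)} = -11$ ($R{\left(I \right)} = -12 - -1 = -12 + 1 = -11$)
$J{\left(Q,z \right)} = 45 + 2 Q$ ($J{\left(Q,z \right)} = \left(Q + 50\right) + \left(3 + Q - 8\right) = \left(50 + Q\right) + \left(3 + Q - 8\right) = \left(50 + Q\right) + \left(-5 + Q\right) = 45 + 2 Q$)
$\frac{1}{J{\left(175,R{\left(-21 \right)} \right)} - 16 \frac{\left(-10\right) \left(-21\right)}{2}} = \frac{1}{\left(45 + 2 \cdot 175\right) - 16 \frac{\left(-10\right) \left(-21\right)}{2}} = \frac{1}{\left(45 + 350\right) - 16 \cdot 210 \cdot \frac{1}{2}} = \frac{1}{395 - 1680} = \frac{1}{-1285} = - \frac{1}{1285}$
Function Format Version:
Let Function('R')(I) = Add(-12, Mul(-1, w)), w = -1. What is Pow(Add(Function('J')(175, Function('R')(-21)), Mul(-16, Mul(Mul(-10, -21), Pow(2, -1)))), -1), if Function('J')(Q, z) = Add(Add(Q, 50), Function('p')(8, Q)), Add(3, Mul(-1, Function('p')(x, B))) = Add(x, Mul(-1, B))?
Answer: Rational(-1, 1285) ≈ -0.00077821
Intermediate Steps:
Function('p')(x, B) = Add(3, B, Mul(-1, x)) (Function('p')(x, B) = Add(3, Mul(-1, Add(x, Mul(-1, B)))) = Add(3, Add(B, Mul(-1, x))) = Add(3, B, Mul(-1, x)))
Function('R')(I) = -11 (Function('R')(I) = Add(-12, Mul(-1, -1)) = Add(-12, 1) = -11)
Function('J')(Q, z) = Add(45, Mul(2, Q)) (Function('J')(Q, z) = Add(Add(Q, 50), Add(3, Q, Mul(-1, 8))) = Add(Add(50, Q), Add(3, Q, -8)) = Add(Add(50, Q), Add(-5, Q)) = Add(45, Mul(2, Q)))
Pow(Add(Function('J')(175, Function('R')(-21)), Mul(-16, Mul(Mul(-10, -21), Pow(2, -1)))), -1) = Pow(Add(Add(45, Mul(2, 175)), Mul(-16, Mul(Mul(-10, -21), Pow(2, -1)))), -1) = Pow(Add(Add(45, 350), Mul(-16, Mul(210, Rational(1, 2)))), -1) = Pow(Add(395, Mul(-16, 105)), -1) = Pow(Add(395, -1680), -1) = Pow(-1285, -1) = Rational(-1, 1285)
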